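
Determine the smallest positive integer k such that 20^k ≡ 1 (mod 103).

ord(20) | φ(103) = 103 − 1 = 102 = 2 · 3 · 17.
Divisors of 102: 1, 2, 3, 6, 17, 34, 51, 102.
Check 20^d mod 103 for each divisor in increasing order:
20^1 ≡ 20 (mod 103)
20^2 ≡ 91 (mod 103)
20^3 ≡ 69 (mod 103)
20^6 ≡ 23 (mod 103)
20^17 ≡ 47 (mod 103)
20^34 ≡ 46 (mod 103)
20^51 ≡ 102 (mod 103)
20^102 ≡ 1 (mod 103) ✓
So ord_103(20) = 102.

102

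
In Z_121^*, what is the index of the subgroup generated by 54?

5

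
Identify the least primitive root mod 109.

φ(109) = 109 − 1 = 108 = 2^2 · 3^3.
Test candidates g = 2, 3, … against the prime factors q ∈ {2, 3} of φ(109): g is a generator iff g^(108/q) ≢ 1 for every such q.
g = 2: 2^54 ≡ 108; 2^36 ≡ 1 — hits 1, so not a primitive root.
g = 3: 3^54 ≡ 1 — hits 1, so not a primitive root.
g = 4: 4^54 ≡ 1 — hits 1, so not a primitive root.
g = 5: 5^54 ≡ 1 — hits 1, so not a primitive root.
g = 6: 6^54 ≡ 108; 6^36 ≡ 63 — none is 1, so 6 is a primitive root.
So 6 is the smallest generator of (Z/109Z)^×.

6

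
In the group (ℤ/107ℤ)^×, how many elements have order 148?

0

φ(107) = 107 − 1 = 106 = 2 · 53.
Since (Z/107Z)^× is cyclic of order 106, the number of elements of order d is φ(d) when d | 106 and 0 otherwise.
148 does not divide 106, so no element of (Z/107Z)^× has order 148.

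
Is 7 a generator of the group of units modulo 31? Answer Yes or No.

φ(31) = 31 − 1 = 30 = 2 · 3 · 5.
It suffices to check that the order of 7 is not a proper divisor of 30: compute 7^(30/q) for q ∈ {2, 3, 5}.
7^15 ≡ 1 (mod 31)  [q = 2: ≡ 1 ✗]
7^10 ≡ 25 (mod 31)  [q = 3: ≢ 1 ✓]
7^6 ≡ 4 (mod 31)  [q = 5: ≢ 1 ✓]
7^15 ≡ 1 shows ord(7) | 15, strictly less than φ(31); not a primitive root.

No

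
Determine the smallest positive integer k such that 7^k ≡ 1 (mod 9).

3

By Lagrange's theorem, ord_9(7) divides φ(9) = φ(3^2) = 3·(3−1) = 6 = 2 · 3.
Divisors of 6: 1, 2, 3, 6.
Check 7^d mod 9 for each divisor in increasing order:
7^1 ≡ 7
7^2 ≡ 4
7^3 ≡ 1
Hence ord(7) = 3.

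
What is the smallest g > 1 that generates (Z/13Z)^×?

2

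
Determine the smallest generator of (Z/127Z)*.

φ(127) = 127 − 1 = 126 = 2 · 3^2 · 7.
g is a primitive root iff g^(126/q) ≢ 1 (mod 127) for each prime q ∈ {2, 3, 7}.
g = 2: 2^63 ≡ 1 — hits 1, so not a primitive root.
g = 3: 3^63 ≡ 126; 3^42 ≡ 107; 3^18 ≡ 4 — none is 1, so 3 is a primitive root.
Hence the least primitive root of 127 is 3.

3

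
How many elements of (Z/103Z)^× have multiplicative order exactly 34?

16

φ(103) = 103 − 1 = 102 = 2 · 3 · 17.
In a cyclic group of order 102, there are φ(d) elements of order d for each divisor d of 102, and zero for non-divisors.
34 = 2 · 17 divides 102, and φ(34) = 16.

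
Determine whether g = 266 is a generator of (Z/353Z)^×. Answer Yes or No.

φ(353) = 353 − 1 = 352 = 2^5 · 11.
266 is a primitive root mod 353 iff 266^(φ(353)/q) ≢ 1 for every prime q | φ(353), i.e. q ∈ {2, 11}.
266^176 ≡ 352 (mod 353)  [q = 2: ≢ 1 ✓]
266^32 ≡ 131 (mod 353)  [q = 11: ≢ 1 ✓]
All checks pass, so 266 has order 352 and is a primitive root modulo 353.

Yes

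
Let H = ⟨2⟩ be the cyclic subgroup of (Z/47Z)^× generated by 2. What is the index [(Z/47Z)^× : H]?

2

ord(2) | φ(47) = 47 − 1 = 46 = 2 · 23.
Divisors of 46: 1, 2, 23, 46.
Test each divisor d:
2^1 ≡ 2 (mod 47)
2^2 ≡ 4 (mod 47)
2^23 ≡ 1 (mod 47) ✓
So ord_47(2) = 23, hence |⟨2⟩| = 23.
[(Z/47Z)^× : ⟨2⟩] = 46/23 = 2.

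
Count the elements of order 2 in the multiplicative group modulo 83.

φ(83) = 83 − 1 = 82 = 2 · 41.
In a cyclic group of order 82, there are φ(d) elements of order d for each divisor d of 82, and zero for non-divisors.
2 | 82, and φ(2) = 2 − 1 = 1.

1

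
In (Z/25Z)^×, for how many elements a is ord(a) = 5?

4

φ(25) = φ(5^2) = 5·(5−1) = 20 = 2^2 · 5.
In a cyclic group of order 20, there are φ(d) elements of order d for each divisor d of 20, and zero for non-divisors.
5 | 20, and φ(5) = 5 − 1 = 4.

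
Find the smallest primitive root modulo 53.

2

φ(53) = 53 − 1 = 52 = 2^2 · 13.
g is a primitive root iff g^(52/q) ≢ 1 (mod 53) for each prime q ∈ {2, 13}.
g = 2: 2^26 ≡ 52; 2^4 ≡ 16 — none is 1, so 2 is a primitive root.
The smallest primitive root modulo 53 is 2.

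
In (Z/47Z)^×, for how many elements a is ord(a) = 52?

φ(47) = 47 − 1 = 46 = 2 · 23.
Since (Z/47Z)^× is cyclic of order 46, the number of elements of order d is φ(d) when d | 46 and 0 otherwise.
Since 52 ∤ 46, the count is 0.

0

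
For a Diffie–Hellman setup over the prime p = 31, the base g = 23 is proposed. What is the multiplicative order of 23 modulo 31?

The order of 23 must divide φ(31) = 31 − 1 = 30 = 2 · 3 · 5.
Divisors of 30: 1, 2, 3, 5, 6, 10, 15, 30.
Test each divisor d:
23^1 ≡ 23 (mod 31)
23^2 ≡ 2 (mod 31)
23^3 ≡ 15 (mod 31)
23^5 ≡ 30 (mod 31)
23^6 ≡ 8 (mod 31)
23^10 ≡ 1 (mod 31) ✓
Hence ord(23) = 10.

10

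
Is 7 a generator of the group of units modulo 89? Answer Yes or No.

Yes

φ(89) = 89 − 1 = 88 = 2^3 · 11.
7 is a primitive root mod 89 iff 7^(φ(89)/q) ≢ 1 for every prime q | φ(89), i.e. q ∈ {2, 11}.
7^44 ≡ 88 (mod 89)  [q = 2: ≢ 1 ✓]
7^8 ≡ 4 (mod 89)  [q = 11: ≢ 1 ✓]
None equal 1, so ord_89(7) = 88: 7 is a primitive root.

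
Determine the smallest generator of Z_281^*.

φ(281) = 281 − 1 = 280 = 2^3 · 5 · 7.
Test candidates g = 2, 3, … against the prime factors q ∈ {2, 5, 7} of φ(281): g is a generator iff g^(280/q) ≢ 1 for every such q.
g = 2: 2^140 ≡ 1 — hits 1, so not a primitive root.
g = 3: 3^140 ≡ 280; 3^56 ≡ 86; 3^40 ≡ 249 — none is 1, so 3 is a primitive root.
Hence the least primitive root of 281 is 3.

3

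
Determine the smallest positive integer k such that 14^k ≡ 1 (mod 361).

342

ord(14) | φ(361) = φ(19^2) = 19·(19−1) = 342 = 2 · 3^2 · 19.
Divisors of 342: 1, 2, 3, 6, 9, 18, 19, 38, 57, 114, 171, 342.
Test each divisor d:
14^1 ≡ 14 (mod 361)
14^2 ≡ 196 (mod 361)
14^3 ≡ 217 (mod 361)
14^6 ≡ 159 (mod 361)
14^9 ≡ 208 (mod 361)
14^18 ≡ 305 (mod 361)
14^19 ≡ 299 (mod 361)
14^38 ≡ 234 (mod 361)
14^57 ≡ 293 (mod 361)
14^114 ≡ 292 (mod 361)
14^171 ≡ 360 (mod 361)
14^342 ≡ 1 (mod 361) ✓
So ord_361(14) = 342.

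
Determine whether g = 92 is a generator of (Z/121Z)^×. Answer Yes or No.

φ(121) = φ(11^2) = 11·(11−1) = 110 = 2 · 5 · 11.
An element g generates (Z/121Z)^× iff g^(110/q) ≢ 1 (mod 121) for each prime q ∈ {2, 5, 11}.
92^55 ≡ 1 (mod 121)  [q = 2: ≡ 1 ✗]
92^22 ≡ 27 (mod 121)  [q = 5: ≢ 1 ✓]
92^10 ≡ 89 (mod 121)  [q = 11: ≢ 1 ✓]
92^55 ≡ 1 shows ord(92) | 55, strictly less than φ(121); not a primitive root.

No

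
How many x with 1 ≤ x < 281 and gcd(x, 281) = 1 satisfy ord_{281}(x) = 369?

0

φ(281) = 281 − 1 = 280 = 2^3 · 5 · 7.
(Z/281Z)^× is cyclic (|G| = 280); a cyclic group of order m has exactly φ(d) elements of each order d | m, and none otherwise.
Since 369 ∤ 280, the count is 0.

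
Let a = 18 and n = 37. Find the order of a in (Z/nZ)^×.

By Lagrange's theorem, ord_37(18) divides φ(37) = 37 − 1 = 36 = 2^2 · 3^2.
Divisors of 36: 1, 2, 3, 4, 6, 9, 12, 18, 36.
Evaluate successive powers at the divisors of 36:
18^1 ≡ 18 (mod 37)
18^2 ≡ 28 (mod 37)
18^3 ≡ 23 (mod 37)
18^4 ≡ 7 (mod 37)
18^6 ≡ 11 (mod 37)
18^9 ≡ 31 (mod 37)
18^12 ≡ 10 (mod 37)
18^18 ≡ 36 (mod 37)
18^36 ≡ 1 (mod 37) ✓
Hence ord(18) = 36.

36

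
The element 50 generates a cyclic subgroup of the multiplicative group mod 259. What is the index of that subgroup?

6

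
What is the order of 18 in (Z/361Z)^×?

38

The order of 18 must divide φ(361) = φ(19^2) = 19·(19−1) = 342 = 2 · 3^2 · 19.
Divisors of 342: 1, 2, 3, 6, 9, 18, 19, 38, 57, 114, 171, 342.
Evaluate successive powers at the divisors of 342:
18^1 ≡ 18 (mod 361)
18^2 ≡ 324 (mod 361)
18^3 ≡ 56 (mod 361)
18^6 ≡ 248 (mod 361)
18^9 ≡ 170 (mod 361)
18^18 ≡ 20 (mod 361)
18^19 ≡ 360 (mod 361)
18^38 ≡ 1 (mod 361) ✓
So ord_361(18) = 38.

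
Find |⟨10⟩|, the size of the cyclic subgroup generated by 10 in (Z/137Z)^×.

8

The order of 10 must divide φ(137) = 137 − 1 = 136 = 2^3 · 17.
Divisors of 136: 1, 2, 4, 8, 17, 34, 68, 136.
Test each divisor d:
10^1 ≡ 10 (mod 137)
10^2 ≡ 100 (mod 137)
10^4 ≡ 136 (mod 137)
10^8 ≡ 1 (mod 137) ✓
The smallest such exponent is 8, so the order of 10 is 8.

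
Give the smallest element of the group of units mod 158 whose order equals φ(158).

3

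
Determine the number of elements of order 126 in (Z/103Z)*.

0

φ(103) = 103 − 1 = 102 = 2 · 3 · 17.
(Z/103Z)^× is cyclic (|G| = 102); a cyclic group of order m has exactly φ(d) elements of each order d | m, and none otherwise.
Here 102 is not a multiple of 126, so there are no elements of order 126.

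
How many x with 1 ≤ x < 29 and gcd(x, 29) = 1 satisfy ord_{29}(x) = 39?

0

φ(29) = 29 − 1 = 28 = 2^2 · 7.
In a cyclic group of order 28, there are φ(d) elements of order d for each divisor d of 28, and zero for non-divisors.
Since 39 ∤ 28, the count is 0.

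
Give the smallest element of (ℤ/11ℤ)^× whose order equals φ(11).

2

φ(11) = 11 − 1 = 10 = 2 · 5.
g is a primitive root iff g^(10/q) ≢ 1 (mod 11) for each prime q ∈ {2, 5}.
g = 2: 2^5 ≡ 10; 2^2 ≡ 4 — none is 1, so 2 is a primitive root.
The smallest primitive root modulo 11 is 2.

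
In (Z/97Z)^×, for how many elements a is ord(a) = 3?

2

φ(97) = 97 − 1 = 96 = 2^5 · 3.
In a cyclic group of order 96, there are φ(d) elements of order d for each divisor d of 96, and zero for non-divisors.
3 | 96, and φ(3) = 3 − 1 = 2.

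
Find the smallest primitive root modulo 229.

φ(229) = 229 − 1 = 228 = 2^2 · 3 · 19.
g is a primitive root iff g^(228/q) ≢ 1 (mod 229) for each prime q ∈ {2, 3, 19}.
g = 2: 2^114 ≡ 228; 2^76 ≡ 1 — hits 1, so not a primitive root.
g = 3: 3^114 ≡ 1 — hits 1, so not a primitive root.
g = 4: 4^114 ≡ 1 — hits 1, so not a primitive root.
g = 5: 5^114 ≡ 1 — hits 1, so not a primitive root.
g = 6: 6^114 ≡ 228; 6^76 ≡ 134; 6^12 ≡ 165 — none is 1, so 6 is a primitive root.
Hence the least primitive root of 229 is 6.

6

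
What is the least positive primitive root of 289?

φ(289) = φ(17^2) = 17·(17−1) = 272 = 2^4 · 17.
Test candidates g = 2, 3, … against the prime factors q ∈ {2, 17} of φ(289): g is a generator iff g^(272/q) ≢ 1 for every such q.
g = 2: 2^136 ≡ 1 — hits 1, so not a primitive root.
g = 3: 3^136 ≡ 288; 3^16 ≡ 171 — none is 1, so 3 is a primitive root.
Hence the least primitive root of 289 is 3.

3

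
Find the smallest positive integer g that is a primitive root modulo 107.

2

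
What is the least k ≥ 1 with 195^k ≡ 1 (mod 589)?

ord(195) | φ(589) = φ(19·31) = (19−1)·(31−1) = 18·30 = 540 = 2^2 · 3^3 · 5.
Divisors of 540: 1, 2, 3, 4, 5, 6, 9, 10, 12, 15, 18, 20, 27, 30, 36, 45, 54, 60, 90, 108, 135, 180, 270, 540.
Compute 195^d (mod 589) for the divisors d until we hit 1:
195^1 ≡ 195 (mod 589)
195^2 ≡ 329 (mod 589)
195^3 ≡ 543 (mod 589)
195^4 ≡ 454 (mod 589)
195^5 ≡ 180 (mod 589)
195^6 ≡ 349 (mod 589)
195^9 ≡ 438 (mod 589)
195^10 ≡ 5 (mod 589)
195^12 ≡ 467 (mod 589)
195^15 ≡ 311 (mod 589)
195^18 ≡ 419 (mod 589)
195^20 ≡ 25 (mod 589)
195^27 ≡ 343 (mod 589)
195^30 ≡ 125 (mod 589)
195^36 ≡ 39 (mod 589)
195^45 ≡ 1 (mod 589) ✓
Therefore the multiplicative order of 195 modulo 589 is 45.

45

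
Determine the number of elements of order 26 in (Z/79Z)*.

12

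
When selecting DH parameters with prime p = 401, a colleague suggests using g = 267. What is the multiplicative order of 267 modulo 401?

Since 267 ∈ (Z/401Z)^×, its order divides φ(401) = 401 − 1 = 400 = 2^4 · 5^2.
Divisors of 400: 1, 2, 4, 5, 8, 10, 16, 20, 25, 40, 50, 80, 100, 200, 400.
Check 267^d mod 401 for each divisor in increasing order:
267^1 ≡ 267
267^2 ≡ 312
267^4 ≡ 302
267^5 ≡ 33
267^8 ≡ 177
267^10 ≡ 287
267^16 ≡ 51
267^20 ≡ 164
267^25 ≡ 199
267^40 ≡ 29
267^50 ≡ 303
267^80 ≡ 39
267^100 ≡ 381
267^200 ≡ 400
267^400 ≡ 1
So ord_401(267) = 400.

400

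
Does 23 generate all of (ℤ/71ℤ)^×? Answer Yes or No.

No

φ(71) = 71 − 1 = 70 = 2 · 5 · 7.
23 is a primitive root mod 71 iff 23^(φ(71)/q) ≢ 1 for every prime q | φ(71), i.e. q ∈ {2, 5, 7}.
23^35 ≡ 70 (mod 71)  [q = 2: ≢ 1 ✓]
23^14 ≡ 1 (mod 71)  [q = 5: ≡ 1 ✗]
23^10 ≡ 45 (mod 71)  [q = 7: ≢ 1 ✓]
23^14 ≡ 1 shows ord(23) | 14, strictly less than φ(71); not a primitive root.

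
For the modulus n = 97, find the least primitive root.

5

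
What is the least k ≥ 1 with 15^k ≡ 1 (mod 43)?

21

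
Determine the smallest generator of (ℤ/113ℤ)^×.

3

φ(113) = 113 − 1 = 112 = 2^4 · 7.
Test candidates g = 2, 3, … against the prime factors q ∈ {2, 7} of φ(113): g is a generator iff g^(112/q) ≢ 1 for every such q.
g = 2: 2^56 ≡ 1 — hits 1, so not a primitive root.
g = 3: 3^56 ≡ 112; 3^16 ≡ 49 — none is 1, so 3 is a primitive root.
The smallest primitive root modulo 113 is 3.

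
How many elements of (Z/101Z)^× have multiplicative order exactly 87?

0

φ(101) = 101 − 1 = 100 = 2^2 · 5^2.
(Z/101Z)^× is cyclic (|G| = 100); a cyclic group of order m has exactly φ(d) elements of each order d | m, and none otherwise.
Here 100 is not a multiple of 87, so there are no elements of order 87.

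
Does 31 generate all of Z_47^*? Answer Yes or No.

Yes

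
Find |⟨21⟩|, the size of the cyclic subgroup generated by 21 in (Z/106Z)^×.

52

ord(21) | φ(106) = φ(2)·φ(53) = 1·52 = 52 = 2^2 · 13.
Divisors of 52: 1, 2, 4, 13, 26, 52.
Test each divisor d:
21^1 ≡ 21 (mod 106)
21^2 ≡ 17 (mod 106)
21^4 ≡ 77 (mod 106)
21^13 ≡ 23 (mod 106)
21^26 ≡ 105 (mod 106)
21^52 ≡ 1 (mod 106) ✓
The smallest such exponent is 52, so the order of 21 is 52.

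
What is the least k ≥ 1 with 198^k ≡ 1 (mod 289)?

272

Since 198 ∈ (Z/289Z)^×, its order divides φ(289) = φ(17^2) = 17·(17−1) = 272 = 2^4 · 17.
Divisors of 272: 1, 2, 4, 8, 16, 17, 34, 68, 136, 272.
Check 198^d mod 289 for each divisor in increasing order:
198^1 ≡ 198 (mod 289)
198^2 ≡ 189 (mod 289)
198^4 ≡ 174 (mod 289)
198^8 ≡ 220 (mod 289)
198^16 ≡ 137 (mod 289)
198^17 ≡ 249 (mod 289)
198^34 ≡ 155 (mod 289)
198^68 ≡ 38 (mod 289)
198^136 ≡ 288 (mod 289)
198^272 ≡ 1 (mod 289) ✓
Therefore the multiplicative order of 198 modulo 289 is 272.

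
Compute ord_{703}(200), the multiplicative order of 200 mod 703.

36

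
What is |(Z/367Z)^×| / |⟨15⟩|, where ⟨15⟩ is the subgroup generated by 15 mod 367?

6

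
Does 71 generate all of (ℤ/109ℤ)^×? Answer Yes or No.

φ(109) = 109 − 1 = 108 = 2^2 · 3^3.
It suffices to check that the order of 71 is not a proper divisor of 108: compute 71^(108/q) for q ∈ {2, 3}.
71^54 ≡ 1 (mod 109)  [q = 2: ≡ 1 ✗]
71^36 ≡ 1 (mod 109)  [q = 3: ≡ 1 ✗]
The check at q = 2 fails, so 71 generates a proper subgroup.

No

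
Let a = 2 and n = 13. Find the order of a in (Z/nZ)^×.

12

By Lagrange's theorem, ord_13(2) divides φ(13) = 13 − 1 = 12 = 2^2 · 3.
Divisors of 12: 1, 2, 3, 4, 6, 12.
Test each divisor d:
2^1 ≡ 2 (mod 13)
2^2 ≡ 4 (mod 13)
2^3 ≡ 8 (mod 13)
2^4 ≡ 3 (mod 13)
2^6 ≡ 12 (mod 13)
2^12 ≡ 1 (mod 13) ✓
Therefore the multiplicative order of 2 modulo 13 is 12.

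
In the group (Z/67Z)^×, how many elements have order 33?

φ(67) = 67 − 1 = 66 = 2 · 3 · 11.
(Z/67Z)^× is cyclic (|G| = 66); a cyclic group of order m has exactly φ(d) elements of each order d | m, and none otherwise.
33 = 3 · 11 divides 66, and φ(33) = 20.

20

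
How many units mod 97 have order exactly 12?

4

φ(97) = 97 − 1 = 96 = 2^5 · 3.
(Z/97Z)^× is cyclic (|G| = 96); a cyclic group of order m has exactly φ(d) elements of each order d | m, and none otherwise.
12 = 2^2 · 3 divides 96, and φ(12) = 4.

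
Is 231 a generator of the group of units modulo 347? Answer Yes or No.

φ(347) = 347 − 1 = 346 = 2 · 173.
An element g generates (Z/347Z)^× iff g^(346/q) ≢ 1 (mod 347) for each prime q ∈ {2, 173}.
231^173 ≡ 346 (mod 347)  [q = 2: ≢ 1 ✓]
231^2 ≡ 270 (mod 347)  [q = 173: ≢ 1 ✓]
All checks pass, so 231 has order 346 and is a primitive root modulo 347.

Yes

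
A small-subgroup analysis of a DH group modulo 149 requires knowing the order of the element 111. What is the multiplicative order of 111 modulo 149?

Since 111 ∈ (Z/149Z)^×, its order divides φ(149) = 149 − 1 = 148 = 2^2 · 37.
Divisors of 148: 1, 2, 4, 37, 74, 148.
Test each divisor d:
111^1 ≡ 111
111^2 ≡ 103
111^4 ≡ 30
111^37 ≡ 44
111^74 ≡ 148
111^148 ≡ 1
Hence ord(111) = 148.

148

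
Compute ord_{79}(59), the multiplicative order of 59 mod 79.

By Lagrange's theorem, ord_79(59) divides φ(79) = 79 − 1 = 78 = 2 · 3 · 13.
Divisors of 78: 1, 2, 3, 6, 13, 26, 39, 78.
Check 59^d mod 79 for each divisor in increasing order:
59^1 ≡ 59 (mod 79)
59^2 ≡ 5 (mod 79)
59^3 ≡ 58 (mod 79)
59^6 ≡ 46 (mod 79)
59^13 ≡ 24 (mod 79)
59^26 ≡ 23 (mod 79)
59^39 ≡ 78 (mod 79)
59^78 ≡ 1 (mod 79) ✓
The smallest such exponent is 78, so the order of 59 is 78.

78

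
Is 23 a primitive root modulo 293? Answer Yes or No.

Yes

φ(293) = 293 − 1 = 292 = 2^2 · 73.
Test 23^(292/q) mod 293 for each prime factor q of 292:
23^146 ≡ 292 (mod 293)  [q = 2: ≢ 1 ✓]
23^4 ≡ 26 (mod 293)  [q = 73: ≢ 1 ✓]
Every test exponent gives a nontrivial residue, hence 23 generates the full group.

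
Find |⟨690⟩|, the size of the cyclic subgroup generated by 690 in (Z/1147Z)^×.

180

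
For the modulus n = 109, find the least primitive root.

6

φ(109) = 109 − 1 = 108 = 2^2 · 3^3.
g is a primitive root iff g^(108/q) ≢ 1 (mod 109) for each prime q ∈ {2, 3}.
g = 2: 2^54 ≡ 108; 2^36 ≡ 1 — hits 1, so not a primitive root.
g = 3: 3^54 ≡ 1 — hits 1, so not a primitive root.
g = 4: 4^54 ≡ 1 — hits 1, so not a primitive root.
g = 5: 5^54 ≡ 1 — hits 1, so not a primitive root.
g = 6: 6^54 ≡ 108; 6^36 ≡ 63 — none is 1, so 6 is a primitive root.
So 6 is the smallest generator of (Z/109Z)^×.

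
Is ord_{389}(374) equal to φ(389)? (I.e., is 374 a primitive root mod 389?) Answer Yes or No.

φ(389) = 389 − 1 = 388 = 2^2 · 97.
It suffices to check that the order of 374 is not a proper divisor of 388: compute 374^(388/q) for q ∈ {2, 97}.
374^194 ≡ 388 (mod 389)  [q = 2: ≢ 1 ✓]
374^4 ≡ 55 (mod 389)  [q = 97: ≢ 1 ✓]
Every test exponent gives a nontrivial residue, hence 374 generates the full group.

Yes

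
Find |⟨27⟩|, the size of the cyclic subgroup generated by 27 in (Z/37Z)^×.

6

The order of 27 must divide φ(37) = 37 − 1 = 36 = 2^2 · 3^2.
Divisors of 36: 1, 2, 3, 4, 6, 9, 12, 18, 36.
Compute 27^d (mod 37) for the divisors d until we hit 1:
27^1 ≡ 27 (mod 37)
27^2 ≡ 26 (mod 37)
27^3 ≡ 36 (mod 37)
27^4 ≡ 10 (mod 37)
27^6 ≡ 1 (mod 37) ✓
Hence ord(27) = 6.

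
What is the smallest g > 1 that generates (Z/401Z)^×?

φ(401) = 401 − 1 = 400 = 2^4 · 5^2.
g is a primitive root iff g^(400/q) ≢ 1 (mod 401) for each prime q ∈ {2, 5}.
g = 2: 2^200 ≡ 1 — hits 1, so not a primitive root.
g = 3: 3^200 ≡ 400; 3^80 ≡ 72 — none is 1, so 3 is a primitive root.
So 3 is the smallest generator of (Z/401Z)^×.

3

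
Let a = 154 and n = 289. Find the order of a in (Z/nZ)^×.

17

ord(154) | φ(289) = φ(17^2) = 17·(17−1) = 272 = 2^4 · 17.
Divisors of 272: 1, 2, 4, 8, 16, 17, 34, 68, 136, 272.
Evaluate successive powers at the divisors of 272:
154^1 ≡ 154 (mod 289)
154^2 ≡ 18 (mod 289)
154^4 ≡ 35 (mod 289)
154^8 ≡ 69 (mod 289)
154^16 ≡ 137 (mod 289)
154^17 ≡ 1 (mod 289) ✓
The smallest such exponent is 17, so the order of 154 is 17.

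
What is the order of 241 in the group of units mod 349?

174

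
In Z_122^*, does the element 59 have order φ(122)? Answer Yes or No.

φ(122) = φ(2)·φ(61) = 1·60 = 60 = 2^2 · 3 · 5.
Test 59^(60/q) mod 122 for each prime factor q of 60:
59^30 ≡ 121 (mod 122)  [q = 2: ≢ 1 ✓]
59^20 ≡ 47 (mod 122)  [q = 3: ≢ 1 ✓]
59^12 ≡ 9 (mod 122)  [q = 5: ≢ 1 ✓]
None equal 1, so ord_122(59) = 60: 59 is a primitive root.

Yes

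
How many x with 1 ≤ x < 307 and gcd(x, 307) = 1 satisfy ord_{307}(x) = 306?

96

φ(307) = 307 − 1 = 306 = 2 · 3^2 · 17.
(Z/307Z)^× is cyclic (|G| = 306); a cyclic group of order m has exactly φ(d) elements of each order d | m, and none otherwise.
306 = 2 · 3^2 · 17 divides 306, and φ(306) = 96.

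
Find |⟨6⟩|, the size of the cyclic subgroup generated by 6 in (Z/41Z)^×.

ord(6) | φ(41) = 41 − 1 = 40 = 2^3 · 5.
Divisors of 40: 1, 2, 4, 5, 8, 10, 20, 40.
Check 6^d mod 41 for each divisor in increasing order:
6^1 ≡ 6
6^2 ≡ 36
6^4 ≡ 25
6^5 ≡ 27
6^8 ≡ 10
6^10 ≡ 32
6^20 ≡ 40
6^40 ≡ 1
So ord_41(6) = 40.

40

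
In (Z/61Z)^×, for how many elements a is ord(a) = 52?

φ(61) = 61 − 1 = 60 = 2^2 · 3 · 5.
(Z/61Z)^× is cyclic (|G| = 60); a cyclic group of order m has exactly φ(d) elements of each order d | m, and none otherwise.
Since 52 ∤ 60, the count is 0.

0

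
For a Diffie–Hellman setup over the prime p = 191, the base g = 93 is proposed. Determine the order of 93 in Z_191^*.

ord(93) | φ(191) = 191 − 1 = 190 = 2 · 5 · 19.
Divisors of 190: 1, 2, 5, 10, 19, 38, 95, 190.
Evaluate successive powers at the divisors of 190:
93^1 ≡ 93 (mod 191)
93^2 ≡ 54 (mod 191)
93^5 ≡ 159 (mod 191)
93^10 ≡ 69 (mod 191)
93^19 ≡ 82 (mod 191)
93^38 ≡ 39 (mod 191)
93^95 ≡ 190 (mod 191)
93^190 ≡ 1 (mod 191) ✓
So ord_191(93) = 190.

190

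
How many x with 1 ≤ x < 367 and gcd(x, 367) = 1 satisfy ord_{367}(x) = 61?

φ(367) = 367 − 1 = 366 = 2 · 3 · 61.
In a cyclic group of order 366, there are φ(d) elements of order d for each divisor d of 366, and zero for non-divisors.
61 | 366, and φ(61) = 61 − 1 = 60.

60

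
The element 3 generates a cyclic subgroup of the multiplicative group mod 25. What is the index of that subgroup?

1

By Lagrange's theorem, ord_25(3) divides φ(25) = φ(5^2) = 5·(5−1) = 20 = 2^2 · 5.
Divisors of 20: 1, 2, 4, 5, 10, 20.
Test each divisor d:
3^1 ≡ 3
3^2 ≡ 9
3^4 ≡ 6
3^5 ≡ 18
3^10 ≡ 24
3^20 ≡ 1
The order of 3 is 20, so the subgroup it generates has 20 elements.
[(Z/25Z)^× : ⟨3⟩] = 20/20 = 1.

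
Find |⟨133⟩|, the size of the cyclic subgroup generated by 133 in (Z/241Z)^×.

ord(133) | φ(241) = 241 − 1 = 240 = 2^4 · 3 · 5.
Divisors of 240: 1, 2, 3, 4, 5, 6, 8, 10, 12, 15, 16, 20, 24, 30, 40, 48, 60, 80, 120, 240.
Test each divisor d:
133^1 ≡ 133
133^2 ≡ 96
133^3 ≡ 236
133^4 ≡ 58
133^5 ≡ 2
133^6 ≡ 25
133^8 ≡ 231
133^10 ≡ 4
133^12 ≡ 143
133^15 ≡ 8
133^16 ≡ 100
133^20 ≡ 16
133^24 ≡ 205
133^30 ≡ 64
133^40 ≡ 15
133^48 ≡ 91
133^60 ≡ 240
133^80 ≡ 225
133^120 ≡ 1
Hence ord(133) = 120.

120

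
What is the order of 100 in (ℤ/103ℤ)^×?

ord(100) | φ(103) = 103 − 1 = 102 = 2 · 3 · 17.
Divisors of 102: 1, 2, 3, 6, 17, 34, 51, 102.
Evaluate successive powers at the divisors of 102:
100^1 ≡ 100
100^2 ≡ 9
100^3 ≡ 76
100^6 ≡ 8
100^17 ≡ 1
Therefore the multiplicative order of 100 modulo 103 is 17.

17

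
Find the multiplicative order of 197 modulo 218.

Since 197 ∈ (Z/218Z)^×, its order divides φ(218) = φ(2)·φ(109) = 1·108 = 108 = 2^2 · 3^3.
Divisors of 108: 1, 2, 3, 4, 6, 9, 12, 18, 27, 36, 54, 108.
Test each divisor d:
197^1 ≡ 197
197^2 ≡ 5
197^3 ≡ 113
197^4 ≡ 25
197^6 ≡ 125
197^9 ≡ 173
197^12 ≡ 147
197^18 ≡ 63
197^27 ≡ 217
197^36 ≡ 45
197^54 ≡ 1
Therefore the multiplicative order of 197 modulo 218 is 54.

54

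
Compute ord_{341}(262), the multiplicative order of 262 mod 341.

15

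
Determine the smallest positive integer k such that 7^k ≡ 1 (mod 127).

126

Since 7 ∈ (Z/127Z)^×, its order divides φ(127) = 127 − 1 = 126 = 2 · 3^2 · 7.
Divisors of 126: 1, 2, 3, 6, 7, 9, 14, 18, 21, 42, 63, 126.
Compute 7^d (mod 127) for the divisors d until we hit 1:
7^1 ≡ 7 (mod 127)
7^2 ≡ 49 (mod 127)
7^3 ≡ 89 (mod 127)
7^6 ≡ 47 (mod 127)
7^7 ≡ 75 (mod 127)
7^9 ≡ 119 (mod 127)
7^14 ≡ 37 (mod 127)
7^18 ≡ 64 (mod 127)
7^21 ≡ 108 (mod 127)
7^42 ≡ 107 (mod 127)
7^63 ≡ 126 (mod 127)
7^126 ≡ 1 (mod 127) ✓
Hence ord(7) = 126.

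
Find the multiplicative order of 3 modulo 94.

23

The order of 3 must divide φ(94) = φ(2)·φ(47) = 1·46 = 46 = 2 · 23.
Divisors of 46: 1, 2, 23, 46.
Check 3^d mod 94 for each divisor in increasing order:
3^1 ≡ 3 (mod 94)
3^2 ≡ 9 (mod 94)
3^23 ≡ 1 (mod 94) ✓
Therefore the multiplicative order of 3 modulo 94 is 23.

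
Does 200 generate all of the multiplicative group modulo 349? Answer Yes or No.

Yes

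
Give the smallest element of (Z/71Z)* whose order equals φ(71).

7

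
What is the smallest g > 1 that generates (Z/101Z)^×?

2

φ(101) = 101 − 1 = 100 = 2^2 · 5^2.
g is a primitive root iff g^(100/q) ≢ 1 (mod 101) for each prime q ∈ {2, 5}.
g = 2: 2^50 ≡ 100; 2^20 ≡ 95 — none is 1, so 2 is a primitive root.
So 2 is the smallest generator of (Z/101Z)^×.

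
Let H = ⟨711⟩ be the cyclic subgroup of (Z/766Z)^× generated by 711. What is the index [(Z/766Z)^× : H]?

1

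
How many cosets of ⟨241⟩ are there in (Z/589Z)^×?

The order of 241 must divide φ(589) = φ(19·31) = (19−1)·(31−1) = 18·30 = 540 = 2^2 · 3^3 · 5.
Divisors of 540: 1, 2, 3, 4, 5, 6, 9, 10, 12, 15, 18, 20, 27, 30, 36, 45, 54, 60, 90, 108, 135, 180, 270, 540.
Evaluate successive powers at the divisors of 540:
241^1 ≡ 241
241^2 ≡ 359
241^3 ≡ 525
241^4 ≡ 479
241^5 ≡ 584
241^6 ≡ 562
241^9 ≡ 550
241^10 ≡ 25
241^12 ≡ 140
241^15 ≡ 464
241^18 ≡ 343
241^20 ≡ 36
241^27 ≡ 170
241^30 ≡ 311
241^36 ≡ 438
241^45 ≡ 588
241^54 ≡ 39
241^60 ≡ 125
241^90 ≡ 1
Thus |⟨241⟩| = ord(241) = 90.
Index = |(Z/589Z)^×| / |⟨241⟩| = 540 / 90 = 6.

6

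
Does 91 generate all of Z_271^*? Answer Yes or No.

Yes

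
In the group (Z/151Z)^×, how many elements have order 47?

0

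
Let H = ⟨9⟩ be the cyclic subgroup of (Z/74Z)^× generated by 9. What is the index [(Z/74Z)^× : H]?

4

ord(9) | φ(74) = φ(2)·φ(37) = 1·36 = 36 = 2^2 · 3^2.
Divisors of 36: 1, 2, 3, 4, 6, 9, 12, 18, 36.
Test each divisor d:
9^1 ≡ 9 (mod 74)
9^2 ≡ 7 (mod 74)
9^3 ≡ 63 (mod 74)
9^4 ≡ 49 (mod 74)
9^6 ≡ 47 (mod 74)
9^9 ≡ 1 (mod 74) ✓
Thus |⟨9⟩| = ord(9) = 9.
[(Z/74Z)^× : ⟨9⟩] = 36/9 = 4.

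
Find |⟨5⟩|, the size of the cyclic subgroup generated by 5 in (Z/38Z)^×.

Since 5 ∈ (Z/38Z)^×, its order divides φ(38) = φ(2)·φ(19) = 1·18 = 18 = 2 · 3^2.
Divisors of 18: 1, 2, 3, 6, 9, 18.
Compute 5^d (mod 38) for the divisors d until we hit 1:
5^1 ≡ 5 (mod 38)
5^2 ≡ 25 (mod 38)
5^3 ≡ 11 (mod 38)
5^6 ≡ 7 (mod 38)
5^9 ≡ 1 (mod 38) ✓
Therefore the multiplicative order of 5 modulo 38 is 9.

9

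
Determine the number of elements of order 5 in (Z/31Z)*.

φ(31) = 31 − 1 = 30 = 2 · 3 · 5.
(Z/31Z)^× is cyclic (|G| = 30); a cyclic group of order m has exactly φ(d) elements of each order d | m, and none otherwise.
5 | 30, and φ(5) = 5 − 1 = 4.

4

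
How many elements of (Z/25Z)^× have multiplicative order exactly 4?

φ(25) = φ(5^2) = 5·(5−1) = 20 = 2^2 · 5.
Since (Z/25Z)^× is cyclic of order 20, the number of elements of order d is φ(d) when d | 20 and 0 otherwise.
4 = 2^2 divides 20, and φ(4) = 2.

2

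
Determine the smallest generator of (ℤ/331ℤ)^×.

φ(331) = 331 − 1 = 330 = 2 · 3 · 5 · 11.
Test candidates g = 2, 3, … against the prime factors q ∈ {2, 3, 5, 11} of φ(331): g is a generator iff g^(330/q) ≢ 1 for every such q.
g = 2: 2^165 ≡ 330; 2^110 ≡ 299; 2^66 ≡ 64; 2^30 ≡ 1 — hits 1, so not a primitive root.
g = 3: 3^165 ≡ 330; 3^110 ≡ 299; 3^66 ≡ 64; 3^30 ≡ 270 — none is 1, so 3 is a primitive root.
The smallest primitive root modulo 331 is 3.

3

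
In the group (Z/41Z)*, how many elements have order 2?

1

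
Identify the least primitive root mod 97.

φ(97) = 97 − 1 = 96 = 2^5 · 3.
g is a primitive root iff g^(96/q) ≢ 1 (mod 97) for each prime q ∈ {2, 3}.
g = 2: 2^48 ≡ 1 — hits 1, so not a primitive root.
g = 3: 3^48 ≡ 1 — hits 1, so not a primitive root.
g = 4: 4^48 ≡ 1 — hits 1, so not a primitive root.
g = 5: 5^48 ≡ 96; 5^32 ≡ 35 — none is 1, so 5 is a primitive root.
Hence the least primitive root of 97 is 5.

5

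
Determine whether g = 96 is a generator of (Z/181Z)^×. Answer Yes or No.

φ(181) = 181 − 1 = 180 = 2^2 · 3^2 · 5.
An element g generates (Z/181Z)^× iff g^(180/q) ≢ 1 (mod 181) for each prime q ∈ {2, 3, 5}.
96^90 ≡ 180 (mod 181)  [q = 2: ≢ 1 ✓]
96^60 ≡ 48 (mod 181)  [q = 3: ≢ 1 ✓]
96^36 ≡ 59 (mod 181)  [q = 5: ≢ 1 ✓]
Every test exponent gives a nontrivial residue, hence 96 generates the full group.

Yes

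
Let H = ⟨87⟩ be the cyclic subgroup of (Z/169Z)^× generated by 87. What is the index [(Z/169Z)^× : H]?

Since 87 ∈ (Z/169Z)^×, its order divides φ(169) = φ(13^2) = 13·(13−1) = 156 = 2^2 · 3 · 13.
Divisors of 156: 1, 2, 3, 4, 6, 12, 13, 26, 39, 52, 78, 156.
Test each divisor d:
87^1 ≡ 87
87^2 ≡ 133
87^3 ≡ 79
87^4 ≡ 113
87^6 ≡ 157
87^12 ≡ 144
87^13 ≡ 22
87^26 ≡ 146
87^39 ≡ 1
Thus |⟨87⟩| = ord(87) = 39.
Index = |(Z/169Z)^×| / |⟨87⟩| = 156 / 39 = 4.

4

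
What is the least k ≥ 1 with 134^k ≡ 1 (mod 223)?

ord(134) | φ(223) = 223 − 1 = 222 = 2 · 3 · 37.
Divisors of 222: 1, 2, 3, 6, 37, 74, 111, 222.
Evaluate successive powers at the divisors of 222:
134^1 ≡ 134 (mod 223)
134^2 ≡ 116 (mod 223)
134^3 ≡ 157 (mod 223)
134^6 ≡ 119 (mod 223)
134^37 ≡ 184 (mod 223)
134^74 ≡ 183 (mod 223)
134^111 ≡ 222 (mod 223)
134^222 ≡ 1 (mod 223) ✓
Therefore the multiplicative order of 134 modulo 223 is 222.

222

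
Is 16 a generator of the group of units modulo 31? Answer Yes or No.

No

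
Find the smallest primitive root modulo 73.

5

φ(73) = 73 − 1 = 72 = 2^3 · 3^2.
Test candidates g = 2, 3, … against the prime factors q ∈ {2, 3} of φ(73): g is a generator iff g^(72/q) ≢ 1 for every such q.
g = 2: 2^36 ≡ 1 — hits 1, so not a primitive root.
g = 3: 3^36 ≡ 1 — hits 1, so not a primitive root.
g = 4: 4^36 ≡ 1 — hits 1, so not a primitive root.
g = 5: 5^36 ≡ 72; 5^24 ≡ 8 — none is 1, so 5 is a primitive root.
Hence the least primitive root of 73 is 5.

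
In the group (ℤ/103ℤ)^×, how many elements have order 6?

2

φ(103) = 103 − 1 = 102 = 2 · 3 · 17.
Since (Z/103Z)^× is cyclic of order 102, the number of elements of order d is φ(d) when d | 102 and 0 otherwise.
6 = 2 · 3 divides 102, and φ(6) = 2.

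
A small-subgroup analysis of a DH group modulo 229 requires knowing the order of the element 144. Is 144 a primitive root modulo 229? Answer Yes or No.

φ(229) = 229 − 1 = 228 = 2^2 · 3 · 19.
An element g generates (Z/229Z)^× iff g^(228/q) ≢ 1 (mod 229) for each prime q ∈ {2, 3, 19}.
144^114 ≡ 1 (mod 229)  [q = 2: ≡ 1 ✗]
144^76 ≡ 94 (mod 229)  [q = 3: ≢ 1 ✓]
144^12 ≡ 57 (mod 229)  [q = 19: ≢ 1 ✓]
The check at q = 2 fails, so 144 generates a proper subgroup.

No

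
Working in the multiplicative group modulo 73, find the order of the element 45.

Since 45 ∈ (Z/73Z)^×, its order divides φ(73) = 73 − 1 = 72 = 2^3 · 3^2.
Divisors of 72: 1, 2, 3, 4, 6, 8, 9, 12, 18, 24, 36, 72.
Test each divisor d:
45^1 ≡ 45 (mod 73)
45^2 ≡ 54 (mod 73)
45^3 ≡ 21 (mod 73)
45^4 ≡ 69 (mod 73)
45^6 ≡ 3 (mod 73)
45^8 ≡ 16 (mod 73)
45^9 ≡ 63 (mod 73)
45^12 ≡ 9 (mod 73)
45^18 ≡ 27 (mod 73)
45^24 ≡ 8 (mod 73)
45^36 ≡ 72 (mod 73)
45^72 ≡ 1 (mod 73) ✓
Therefore the multiplicative order of 45 modulo 73 is 72.

72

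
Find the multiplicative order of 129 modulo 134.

11

ord(129) | φ(134) = φ(2)·φ(67) = 1·66 = 66 = 2 · 3 · 11.
Divisors of 66: 1, 2, 3, 6, 11, 22, 33, 66.
Check 129^d mod 134 for each divisor in increasing order:
129^1 ≡ 129 (mod 134)
129^2 ≡ 25 (mod 134)
129^3 ≡ 9 (mod 134)
129^6 ≡ 81 (mod 134)
129^11 ≡ 1 (mod 134) ✓
The smallest such exponent is 11, so the order of 129 is 11.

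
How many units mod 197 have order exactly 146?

φ(197) = 197 − 1 = 196 = 2^2 · 7^2.
Since (Z/197Z)^× is cyclic of order 196, the number of elements of order d is φ(d) when d | 196 and 0 otherwise.
146 does not divide 196, so no element of (Z/197Z)^× has order 146.

0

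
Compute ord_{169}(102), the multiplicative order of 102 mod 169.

156

Since 102 ∈ (Z/169Z)^×, its order divides φ(169) = φ(13^2) = 13·(13−1) = 156 = 2^2 · 3 · 13.
Divisors of 156: 1, 2, 3, 4, 6, 12, 13, 26, 39, 52, 78, 156.
Evaluate successive powers at the divisors of 156:
102^1 ≡ 102 (mod 169)
102^2 ≡ 95 (mod 169)
102^3 ≡ 57 (mod 169)
102^4 ≡ 68 (mod 169)
102^6 ≡ 38 (mod 169)
102^12 ≡ 92 (mod 169)
102^13 ≡ 89 (mod 169)
102^26 ≡ 147 (mod 169)
102^39 ≡ 70 (mod 169)
102^52 ≡ 146 (mod 169)
102^78 ≡ 168 (mod 169)
102^156 ≡ 1 (mod 169) ✓
So ord_169(102) = 156.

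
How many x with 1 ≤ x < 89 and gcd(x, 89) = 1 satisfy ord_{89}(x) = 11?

φ(89) = 89 − 1 = 88 = 2^3 · 11.
In a cyclic group of order 88, there are φ(d) elements of order d for each divisor d of 88, and zero for non-divisors.
11 | 88, and φ(11) = 11 − 1 = 10.

10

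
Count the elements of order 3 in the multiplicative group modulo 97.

2

φ(97) = 97 − 1 = 96 = 2^5 · 3.
(Z/97Z)^× is cyclic (|G| = 96); a cyclic group of order m has exactly φ(d) elements of each order d | m, and none otherwise.
3 | 96, and φ(3) = 3 − 1 = 2.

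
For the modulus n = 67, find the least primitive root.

2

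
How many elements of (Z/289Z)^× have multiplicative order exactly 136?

64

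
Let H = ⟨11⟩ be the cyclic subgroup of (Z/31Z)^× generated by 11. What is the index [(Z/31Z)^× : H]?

1

ord(11) | φ(31) = 31 − 1 = 30 = 2 · 3 · 5.
Divisors of 30: 1, 2, 3, 5, 6, 10, 15, 30.
Evaluate successive powers at the divisors of 30:
11^1 ≡ 11
11^2 ≡ 28
11^3 ≡ 29
11^5 ≡ 6
11^6 ≡ 4
11^10 ≡ 5
11^15 ≡ 30
11^30 ≡ 1
So ord_31(11) = 30, hence |⟨11⟩| = 30.
The index is φ(31) / ord(11) = 30 / 30 = 1.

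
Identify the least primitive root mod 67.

2

φ(67) = 67 − 1 = 66 = 2 · 3 · 11.
g is a primitive root iff g^(66/q) ≢ 1 (mod 67) for each prime q ∈ {2, 3, 11}.
g = 2: 2^33 ≡ 66; 2^22 ≡ 37; 2^6 ≡ 64 — none is 1, so 2 is a primitive root.
The smallest primitive root modulo 67 is 2.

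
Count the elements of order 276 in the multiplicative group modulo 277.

φ(277) = 277 − 1 = 276 = 2^2 · 3 · 23.
(Z/277Z)^× is cyclic (|G| = 276); a cyclic group of order m has exactly φ(d) elements of each order d | m, and none otherwise.
276 = 2^2 · 3 · 23 divides 276, and φ(276) = 88.

88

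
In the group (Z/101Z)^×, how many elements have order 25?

20

φ(101) = 101 − 1 = 100 = 2^2 · 5^2.
(Z/101Z)^× is cyclic (|G| = 100); a cyclic group of order m has exactly φ(d) elements of each order d | m, and none otherwise.
25 = 5^2 divides 100, and φ(25) = 20.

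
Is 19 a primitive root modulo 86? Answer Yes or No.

φ(86) = φ(2)·φ(43) = 1·42 = 42 = 2 · 3 · 7.
An element g generates (Z/86Z)^× iff g^(42/q) ≢ 1 (mod 86) for each prime q ∈ {2, 3, 7}.
19^21 ≡ 85 (mod 86)  [q = 2: ≢ 1 ✓]
19^14 ≡ 79 (mod 86)  [q = 3: ≢ 1 ✓]
19^6 ≡ 11 (mod 86)  [q = 7: ≢ 1 ✓]
All checks pass, so 19 has order 42 and is a primitive root modulo 86.

Yes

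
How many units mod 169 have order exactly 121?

0

φ(169) = φ(13^2) = 13·(13−1) = 156 = 2^2 · 3 · 13.
In a cyclic group of order 156, there are φ(d) elements of order d for each divisor d of 156, and zero for non-divisors.
Here 156 is not a multiple of 121, so there are no elements of order 121.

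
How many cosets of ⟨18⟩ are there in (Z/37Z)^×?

1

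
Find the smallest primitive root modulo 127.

3

φ(127) = 127 − 1 = 126 = 2 · 3^2 · 7.
Test candidates g = 2, 3, … against the prime factors q ∈ {2, 3, 7} of φ(127): g is a generator iff g^(126/q) ≢ 1 for every such q.
g = 2: 2^63 ≡ 1 — hits 1, so not a primitive root.
g = 3: 3^63 ≡ 126; 3^42 ≡ 107; 3^18 ≡ 4 — none is 1, so 3 is a primitive root.
The smallest primitive root modulo 127 is 3.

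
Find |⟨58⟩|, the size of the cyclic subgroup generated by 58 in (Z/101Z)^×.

25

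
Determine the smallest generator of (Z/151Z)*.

6

φ(151) = 151 − 1 = 150 = 2 · 3 · 5^2.
g is a primitive root iff g^(150/q) ≢ 1 (mod 151) for each prime q ∈ {2, 3, 5}.
g = 2: 2^75 ≡ 1 — hits 1, so not a primitive root.
g = 3: 3^75 ≡ 150; 3^50 ≡ 1 — hits 1, so not a primitive root.
g = 4: 4^75 ≡ 1 — hits 1, so not a primitive root.
g = 5: 5^75 ≡ 1 — hits 1, so not a primitive root.
g = 6: 6^75 ≡ 150; 6^50 ≡ 32; 6^30 ≡ 59 — none is 1, so 6 is a primitive root.
Hence the least primitive root of 151 is 6.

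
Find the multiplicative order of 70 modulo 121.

55

ord(70) | φ(121) = φ(11^2) = 11·(11−1) = 110 = 2 · 5 · 11.
Divisors of 110: 1, 2, 5, 10, 11, 22, 55, 110.
Test each divisor d:
70^1 ≡ 70 (mod 121)
70^2 ≡ 60 (mod 121)
70^5 ≡ 78 (mod 121)
70^10 ≡ 34 (mod 121)
70^11 ≡ 81 (mod 121)
70^22 ≡ 27 (mod 121)
70^55 ≡ 1 (mod 121) ✓
So ord_121(70) = 55.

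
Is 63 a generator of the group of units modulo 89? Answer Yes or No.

Yes

φ(89) = 89 − 1 = 88 = 2^3 · 11.
It suffices to check that the order of 63 is not a proper divisor of 88: compute 63^(88/q) for q ∈ {2, 11}.
63^44 ≡ 88 (mod 89)  [q = 2: ≢ 1 ✓]
63^8 ≡ 8 (mod 89)  [q = 11: ≢ 1 ✓]
None equal 1, so ord_89(63) = 88: 63 is a primitive root.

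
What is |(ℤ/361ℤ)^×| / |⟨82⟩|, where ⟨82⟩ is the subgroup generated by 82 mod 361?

By Lagrange's theorem, ord_361(82) divides φ(361) = φ(19^2) = 19·(19−1) = 342 = 2 · 3^2 · 19.
Divisors of 342: 1, 2, 3, 6, 9, 18, 19, 38, 57, 114, 171, 342.
Check 82^d mod 361 for each divisor in increasing order:
82^1 ≡ 82 (mod 361)
82^2 ≡ 226 (mod 361)
82^3 ≡ 121 (mod 361)
82^6 ≡ 201 (mod 361)
82^9 ≡ 134 (mod 361)
82^18 ≡ 267 (mod 361)
82^19 ≡ 234 (mod 361)
82^38 ≡ 245 (mod 361)
82^57 ≡ 292 (mod 361)
82^114 ≡ 68 (mod 361)
82^171 ≡ 1 (mod 361) ✓
The order of 82 is 171, so the subgroup it generates has 171 elements.
The index is φ(361) / ord(82) = 342 / 171 = 2.

2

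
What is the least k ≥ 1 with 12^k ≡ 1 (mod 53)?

By Lagrange's theorem, ord_53(12) divides φ(53) = 53 − 1 = 52 = 2^2 · 13.
Divisors of 52: 1, 2, 4, 13, 26, 52.
Evaluate successive powers at the divisors of 52:
12^1 ≡ 12 (mod 53)
12^2 ≡ 38 (mod 53)
12^4 ≡ 13 (mod 53)
12^13 ≡ 23 (mod 53)
12^26 ≡ 52 (mod 53)
12^52 ≡ 1 (mod 53) ✓
The smallest such exponent is 52, so the order of 12 is 52.

52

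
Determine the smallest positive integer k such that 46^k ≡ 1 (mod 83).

82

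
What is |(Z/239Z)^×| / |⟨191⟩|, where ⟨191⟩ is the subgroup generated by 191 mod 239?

The order of 191 must divide φ(239) = 239 − 1 = 238 = 2 · 7 · 17.
Divisors of 238: 1, 2, 7, 14, 17, 34, 119, 238.
Compute 191^d (mod 239) for the divisors d until we hit 1:
191^1 ≡ 191 (mod 239)
191^2 ≡ 153 (mod 239)
191^7 ≡ 111 (mod 239)
191^14 ≡ 132 (mod 239)
191^17 ≡ 215 (mod 239)
191^34 ≡ 98 (mod 239)
191^119 ≡ 238 (mod 239)
191^238 ≡ 1 (mod 239) ✓
So ord_239(191) = 238, hence |⟨191⟩| = 238.
[(Z/239Z)^× : ⟨191⟩] = 238/238 = 1.

1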